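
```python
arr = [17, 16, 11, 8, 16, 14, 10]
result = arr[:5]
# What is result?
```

arr has length 7. The slice arr[:5] selects indices [0, 1, 2, 3, 4] (0->17, 1->16, 2->11, 3->8, 4->16), giving [17, 16, 11, 8, 16].

[17, 16, 11, 8, 16]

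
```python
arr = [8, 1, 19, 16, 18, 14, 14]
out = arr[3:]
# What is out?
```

arr has length 7. The slice arr[3:] selects indices [3, 4, 5, 6] (3->16, 4->18, 5->14, 6->14), giving [16, 18, 14, 14].

[16, 18, 14, 14]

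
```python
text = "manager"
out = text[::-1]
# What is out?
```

text has length 7. The slice text[::-1] selects indices [6, 5, 4, 3, 2, 1, 0] (6->'r', 5->'e', 4->'g', 3->'a', 2->'n', 1->'a', 0->'m'), giving 'reganam'.

'reganam'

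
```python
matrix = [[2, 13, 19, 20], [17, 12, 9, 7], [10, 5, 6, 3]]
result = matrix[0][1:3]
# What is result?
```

matrix[0] = [2, 13, 19, 20]. matrix[0] has length 4. The slice matrix[0][1:3] selects indices [1, 2] (1->13, 2->19), giving [13, 19].

[13, 19]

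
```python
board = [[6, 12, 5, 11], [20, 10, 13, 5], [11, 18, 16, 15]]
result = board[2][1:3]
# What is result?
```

board[2] = [11, 18, 16, 15]. board[2] has length 4. The slice board[2][1:3] selects indices [1, 2] (1->18, 2->16), giving [18, 16].

[18, 16]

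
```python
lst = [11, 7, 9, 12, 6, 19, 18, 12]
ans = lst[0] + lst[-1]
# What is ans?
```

lst has length 8. lst[0] = 11.
lst has length 8. Negative index -1 maps to positive index 8 + (-1) = 7. lst[7] = 12.
Sum: 11 + 12 = 23.

23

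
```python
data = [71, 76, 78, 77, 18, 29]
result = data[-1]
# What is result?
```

data has length 6. Negative index -1 maps to positive index 6 + (-1) = 5. data[5] = 29.

29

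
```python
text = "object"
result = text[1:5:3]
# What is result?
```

text has length 6. The slice text[1:5:3] selects indices [1, 4] (1->'b', 4->'c'), giving 'bc'.

'bc'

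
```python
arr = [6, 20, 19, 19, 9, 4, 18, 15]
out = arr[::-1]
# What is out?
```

arr has length 8. The slice arr[::-1] selects indices [7, 6, 5, 4, 3, 2, 1, 0] (7->15, 6->18, 5->4, 4->9, 3->19, 2->19, 1->20, 0->6), giving [15, 18, 4, 9, 19, 19, 20, 6].

[15, 18, 4, 9, 19, 19, 20, 6]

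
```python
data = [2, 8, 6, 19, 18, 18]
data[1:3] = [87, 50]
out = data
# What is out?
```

data starts as [2, 8, 6, 19, 18, 18] (length 6). The slice data[1:3] covers indices [1, 2] with values [8, 6]. Replacing that slice with [87, 50] (same length) produces [2, 87, 50, 19, 18, 18].

[2, 87, 50, 19, 18, 18]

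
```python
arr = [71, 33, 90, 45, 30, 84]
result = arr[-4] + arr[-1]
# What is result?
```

arr has length 6. Negative index -4 maps to positive index 6 + (-4) = 2. arr[2] = 90.
arr has length 6. Negative index -1 maps to positive index 6 + (-1) = 5. arr[5] = 84.
Sum: 90 + 84 = 174.

174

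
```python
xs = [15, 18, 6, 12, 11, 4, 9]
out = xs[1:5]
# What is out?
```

xs has length 7. The slice xs[1:5] selects indices [1, 2, 3, 4] (1->18, 2->6, 3->12, 4->11), giving [18, 6, 12, 11].

[18, 6, 12, 11]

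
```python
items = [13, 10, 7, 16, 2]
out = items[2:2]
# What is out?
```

items has length 5. The slice items[2:2] resolves to an empty index range, so the result is [].

[]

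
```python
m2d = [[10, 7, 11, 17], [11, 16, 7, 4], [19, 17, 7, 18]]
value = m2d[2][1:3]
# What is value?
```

m2d[2] = [19, 17, 7, 18]. m2d[2] has length 4. The slice m2d[2][1:3] selects indices [1, 2] (1->17, 2->7), giving [17, 7].

[17, 7]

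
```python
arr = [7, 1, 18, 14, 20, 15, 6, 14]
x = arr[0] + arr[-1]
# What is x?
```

arr has length 8. arr[0] = 7.
arr has length 8. Negative index -1 maps to positive index 8 + (-1) = 7. arr[7] = 14.
Sum: 7 + 14 = 21.

21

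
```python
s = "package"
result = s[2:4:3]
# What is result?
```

s has length 7. The slice s[2:4:3] selects indices [2] (2->'c'), giving 'c'.

'c'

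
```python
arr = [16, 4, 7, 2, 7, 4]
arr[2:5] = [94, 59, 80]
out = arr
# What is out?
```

arr starts as [16, 4, 7, 2, 7, 4] (length 6). The slice arr[2:5] covers indices [2, 3, 4] with values [7, 2, 7]. Replacing that slice with [94, 59, 80] (same length) produces [16, 4, 94, 59, 80, 4].

[16, 4, 94, 59, 80, 4]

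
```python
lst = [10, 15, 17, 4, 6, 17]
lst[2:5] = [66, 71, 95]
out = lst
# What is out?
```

lst starts as [10, 15, 17, 4, 6, 17] (length 6). The slice lst[2:5] covers indices [2, 3, 4] with values [17, 4, 6]. Replacing that slice with [66, 71, 95] (same length) produces [10, 15, 66, 71, 95, 17].

[10, 15, 66, 71, 95, 17]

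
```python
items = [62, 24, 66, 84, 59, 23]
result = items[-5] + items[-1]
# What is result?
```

items has length 6. Negative index -5 maps to positive index 6 + (-5) = 1. items[1] = 24.
items has length 6. Negative index -1 maps to positive index 6 + (-1) = 5. items[5] = 23.
Sum: 24 + 23 = 47.

47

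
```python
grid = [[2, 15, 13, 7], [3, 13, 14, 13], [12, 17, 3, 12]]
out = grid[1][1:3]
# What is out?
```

grid[1] = [3, 13, 14, 13]. grid[1] has length 4. The slice grid[1][1:3] selects indices [1, 2] (1->13, 2->14), giving [13, 14].

[13, 14]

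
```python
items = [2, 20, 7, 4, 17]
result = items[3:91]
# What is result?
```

items has length 5. The slice items[3:91] selects indices [3, 4] (3->4, 4->17), giving [4, 17].

[4, 17]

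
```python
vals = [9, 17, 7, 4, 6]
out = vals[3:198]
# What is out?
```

vals has length 5. The slice vals[3:198] selects indices [3, 4] (3->4, 4->6), giving [4, 6].

[4, 6]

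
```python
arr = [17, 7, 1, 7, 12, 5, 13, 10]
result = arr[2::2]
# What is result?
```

arr has length 8. The slice arr[2::2] selects indices [2, 4, 6] (2->1, 4->12, 6->13), giving [1, 12, 13].

[1, 12, 13]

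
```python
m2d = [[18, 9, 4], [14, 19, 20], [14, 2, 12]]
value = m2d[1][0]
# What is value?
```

m2d[1] = [14, 19, 20]. Taking column 0 of that row yields 14.

14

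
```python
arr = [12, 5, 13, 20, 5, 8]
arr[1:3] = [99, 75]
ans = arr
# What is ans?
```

arr starts as [12, 5, 13, 20, 5, 8] (length 6). The slice arr[1:3] covers indices [1, 2] with values [5, 13]. Replacing that slice with [99, 75] (same length) produces [12, 99, 75, 20, 5, 8].

[12, 99, 75, 20, 5, 8]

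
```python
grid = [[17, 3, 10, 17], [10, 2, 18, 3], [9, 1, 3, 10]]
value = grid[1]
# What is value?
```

grid has 3 rows. Row 1 is [10, 2, 18, 3].

[10, 2, 18, 3]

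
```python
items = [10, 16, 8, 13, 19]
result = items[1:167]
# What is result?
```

items has length 5. The slice items[1:167] selects indices [1, 2, 3, 4] (1->16, 2->8, 3->13, 4->19), giving [16, 8, 13, 19].

[16, 8, 13, 19]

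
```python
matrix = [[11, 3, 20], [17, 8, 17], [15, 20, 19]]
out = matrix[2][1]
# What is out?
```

matrix[2] = [15, 20, 19]. Taking column 1 of that row yields 20.

20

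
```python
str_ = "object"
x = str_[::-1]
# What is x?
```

str_ has length 6. The slice str_[::-1] selects indices [5, 4, 3, 2, 1, 0] (5->'t', 4->'c', 3->'e', 2->'j', 1->'b', 0->'o'), giving 'tcejbo'.

'tcejbo'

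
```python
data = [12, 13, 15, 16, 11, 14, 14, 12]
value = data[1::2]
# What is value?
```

data has length 8. The slice data[1::2] selects indices [1, 3, 5, 7] (1->13, 3->16, 5->14, 7->12), giving [13, 16, 14, 12].

[13, 16, 14, 12]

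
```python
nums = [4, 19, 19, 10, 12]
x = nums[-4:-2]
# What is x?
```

nums has length 5. The slice nums[-4:-2] selects indices [1, 2] (1->19, 2->19), giving [19, 19].

[19, 19]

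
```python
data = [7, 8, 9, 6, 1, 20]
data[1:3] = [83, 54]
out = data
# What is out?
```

data starts as [7, 8, 9, 6, 1, 20] (length 6). The slice data[1:3] covers indices [1, 2] with values [8, 9]. Replacing that slice with [83, 54] (same length) produces [7, 83, 54, 6, 1, 20].

[7, 83, 54, 6, 1, 20]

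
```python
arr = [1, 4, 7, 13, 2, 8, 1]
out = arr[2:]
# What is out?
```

arr has length 7. The slice arr[2:] selects indices [2, 3, 4, 5, 6] (2->7, 3->13, 4->2, 5->8, 6->1), giving [7, 13, 2, 8, 1].

[7, 13, 2, 8, 1]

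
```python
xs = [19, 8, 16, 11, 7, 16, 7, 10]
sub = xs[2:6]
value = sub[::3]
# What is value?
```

xs has length 8. The slice xs[2:6] selects indices [2, 3, 4, 5] (2->16, 3->11, 4->7, 5->16), giving [16, 11, 7, 16]. So sub = [16, 11, 7, 16]. sub has length 4. The slice sub[::3] selects indices [0, 3] (0->16, 3->16), giving [16, 16].

[16, 16]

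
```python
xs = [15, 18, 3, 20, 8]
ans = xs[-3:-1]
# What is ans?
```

xs has length 5. The slice xs[-3:-1] selects indices [2, 3] (2->3, 3->20), giving [3, 20].

[3, 20]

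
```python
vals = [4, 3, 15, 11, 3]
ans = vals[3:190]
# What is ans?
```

vals has length 5. The slice vals[3:190] selects indices [3, 4] (3->11, 4->3), giving [11, 3].

[11, 3]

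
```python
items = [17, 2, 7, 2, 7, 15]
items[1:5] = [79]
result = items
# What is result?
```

items starts as [17, 2, 7, 2, 7, 15] (length 6). The slice items[1:5] covers indices [1, 2, 3, 4] with values [2, 7, 2, 7]. Replacing that slice with [79] (different length) produces [17, 79, 15].

[17, 79, 15]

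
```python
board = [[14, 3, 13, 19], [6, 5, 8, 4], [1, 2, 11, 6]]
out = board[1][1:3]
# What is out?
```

board[1] = [6, 5, 8, 4]. board[1] has length 4. The slice board[1][1:3] selects indices [1, 2] (1->5, 2->8), giving [5, 8].

[5, 8]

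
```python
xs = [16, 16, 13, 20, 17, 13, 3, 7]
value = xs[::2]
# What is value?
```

xs has length 8. The slice xs[::2] selects indices [0, 2, 4, 6] (0->16, 2->13, 4->17, 6->3), giving [16, 13, 17, 3].

[16, 13, 17, 3]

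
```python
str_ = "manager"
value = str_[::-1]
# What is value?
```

str_ has length 7. The slice str_[::-1] selects indices [6, 5, 4, 3, 2, 1, 0] (6->'r', 5->'e', 4->'g', 3->'a', 2->'n', 1->'a', 0->'m'), giving 'reganam'.

'reganam'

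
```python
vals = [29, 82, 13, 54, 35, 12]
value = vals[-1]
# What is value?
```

vals has length 6. Negative index -1 maps to positive index 6 + (-1) = 5. vals[5] = 12.

12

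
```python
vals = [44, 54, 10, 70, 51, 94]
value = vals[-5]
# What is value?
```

vals has length 6. Negative index -5 maps to positive index 6 + (-5) = 1. vals[1] = 54.

54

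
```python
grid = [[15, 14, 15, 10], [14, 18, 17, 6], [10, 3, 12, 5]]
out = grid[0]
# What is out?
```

grid has 3 rows. Row 0 is [15, 14, 15, 10].

[15, 14, 15, 10]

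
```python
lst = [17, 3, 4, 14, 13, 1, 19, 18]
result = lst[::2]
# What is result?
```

lst has length 8. The slice lst[::2] selects indices [0, 2, 4, 6] (0->17, 2->4, 4->13, 6->19), giving [17, 4, 13, 19].

[17, 4, 13, 19]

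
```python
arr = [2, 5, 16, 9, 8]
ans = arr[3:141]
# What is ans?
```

arr has length 5. The slice arr[3:141] selects indices [3, 4] (3->9, 4->8), giving [9, 8].

[9, 8]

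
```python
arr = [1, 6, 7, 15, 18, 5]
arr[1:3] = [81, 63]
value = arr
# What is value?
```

arr starts as [1, 6, 7, 15, 18, 5] (length 6). The slice arr[1:3] covers indices [1, 2] with values [6, 7]. Replacing that slice with [81, 63] (same length) produces [1, 81, 63, 15, 18, 5].

[1, 81, 63, 15, 18, 5]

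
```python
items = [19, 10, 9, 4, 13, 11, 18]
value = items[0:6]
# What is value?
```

items has length 7. The slice items[0:6] selects indices [0, 1, 2, 3, 4, 5] (0->19, 1->10, 2->9, 3->4, 4->13, 5->11), giving [19, 10, 9, 4, 13, 11].

[19, 10, 9, 4, 13, 11]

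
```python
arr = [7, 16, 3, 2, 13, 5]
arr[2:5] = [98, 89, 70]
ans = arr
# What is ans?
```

arr starts as [7, 16, 3, 2, 13, 5] (length 6). The slice arr[2:5] covers indices [2, 3, 4] with values [3, 2, 13]. Replacing that slice with [98, 89, 70] (same length) produces [7, 16, 98, 89, 70, 5].

[7, 16, 98, 89, 70, 5]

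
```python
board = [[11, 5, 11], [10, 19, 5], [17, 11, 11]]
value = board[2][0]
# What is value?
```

board[2] = [17, 11, 11]. Taking column 0 of that row yields 17.

17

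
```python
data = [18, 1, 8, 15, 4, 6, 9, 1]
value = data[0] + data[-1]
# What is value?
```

data has length 8. data[0] = 18.
data has length 8. Negative index -1 maps to positive index 8 + (-1) = 7. data[7] = 1.
Sum: 18 + 1 = 19.

19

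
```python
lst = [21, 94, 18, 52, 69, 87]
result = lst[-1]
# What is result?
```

lst has length 6. Negative index -1 maps to positive index 6 + (-1) = 5. lst[5] = 87.

87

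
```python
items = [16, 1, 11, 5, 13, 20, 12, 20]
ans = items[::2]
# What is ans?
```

items has length 8. The slice items[::2] selects indices [0, 2, 4, 6] (0->16, 2->11, 4->13, 6->12), giving [16, 11, 13, 12].

[16, 11, 13, 12]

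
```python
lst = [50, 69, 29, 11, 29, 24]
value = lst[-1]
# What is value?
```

lst has length 6. Negative index -1 maps to positive index 6 + (-1) = 5. lst[5] = 24.

24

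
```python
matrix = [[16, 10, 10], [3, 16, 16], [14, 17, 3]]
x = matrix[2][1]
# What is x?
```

matrix[2] = [14, 17, 3]. Taking column 1 of that row yields 17.

17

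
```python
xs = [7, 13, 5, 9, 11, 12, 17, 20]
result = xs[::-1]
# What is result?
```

xs has length 8. The slice xs[::-1] selects indices [7, 6, 5, 4, 3, 2, 1, 0] (7->20, 6->17, 5->12, 4->11, 3->9, 2->5, 1->13, 0->7), giving [20, 17, 12, 11, 9, 5, 13, 7].

[20, 17, 12, 11, 9, 5, 13, 7]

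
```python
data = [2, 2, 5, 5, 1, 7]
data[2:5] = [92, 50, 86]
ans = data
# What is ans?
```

data starts as [2, 2, 5, 5, 1, 7] (length 6). The slice data[2:5] covers indices [2, 3, 4] with values [5, 5, 1]. Replacing that slice with [92, 50, 86] (same length) produces [2, 2, 92, 50, 86, 7].

[2, 2, 92, 50, 86, 7]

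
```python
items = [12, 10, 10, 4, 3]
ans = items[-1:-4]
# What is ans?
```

items has length 5. The slice items[-1:-4] resolves to an empty index range, so the result is [].

[]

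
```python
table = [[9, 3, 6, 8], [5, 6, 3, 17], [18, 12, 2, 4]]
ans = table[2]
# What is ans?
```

table has 3 rows. Row 2 is [18, 12, 2, 4].

[18, 12, 2, 4]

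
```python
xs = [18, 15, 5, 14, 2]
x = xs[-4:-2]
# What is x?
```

xs has length 5. The slice xs[-4:-2] selects indices [1, 2] (1->15, 2->5), giving [15, 5].

[15, 5]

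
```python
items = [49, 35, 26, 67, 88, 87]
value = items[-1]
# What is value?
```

items has length 6. Negative index -1 maps to positive index 6 + (-1) = 5. items[5] = 87.

87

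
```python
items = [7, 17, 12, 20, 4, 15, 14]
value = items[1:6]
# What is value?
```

items has length 7. The slice items[1:6] selects indices [1, 2, 3, 4, 5] (1->17, 2->12, 3->20, 4->4, 5->15), giving [17, 12, 20, 4, 15].

[17, 12, 20, 4, 15]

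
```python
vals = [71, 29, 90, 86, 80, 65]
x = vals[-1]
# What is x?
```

vals has length 6. Negative index -1 maps to positive index 6 + (-1) = 5. vals[5] = 65.

65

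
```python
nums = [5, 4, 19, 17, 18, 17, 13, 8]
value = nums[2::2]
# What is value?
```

nums has length 8. The slice nums[2::2] selects indices [2, 4, 6] (2->19, 4->18, 6->13), giving [19, 18, 13].

[19, 18, 13]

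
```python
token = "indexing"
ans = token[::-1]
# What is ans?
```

token has length 8. The slice token[::-1] selects indices [7, 6, 5, 4, 3, 2, 1, 0] (7->'g', 6->'n', 5->'i', 4->'x', 3->'e', 2->'d', 1->'n', 0->'i'), giving 'gnixedni'.

'gnixedni'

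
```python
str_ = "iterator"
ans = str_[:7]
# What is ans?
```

str_ has length 8. The slice str_[:7] selects indices [0, 1, 2, 3, 4, 5, 6] (0->'i', 1->'t', 2->'e', 3->'r', 4->'a', 5->'t', 6->'o'), giving 'iterato'.

'iterato'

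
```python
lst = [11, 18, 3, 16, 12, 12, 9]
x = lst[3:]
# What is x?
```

lst has length 7. The slice lst[3:] selects indices [3, 4, 5, 6] (3->16, 4->12, 5->12, 6->9), giving [16, 12, 12, 9].

[16, 12, 12, 9]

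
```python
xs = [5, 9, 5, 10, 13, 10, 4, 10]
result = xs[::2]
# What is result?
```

xs has length 8. The slice xs[::2] selects indices [0, 2, 4, 6] (0->5, 2->5, 4->13, 6->4), giving [5, 5, 13, 4].

[5, 5, 13, 4]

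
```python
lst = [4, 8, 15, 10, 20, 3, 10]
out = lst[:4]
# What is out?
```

lst has length 7. The slice lst[:4] selects indices [0, 1, 2, 3] (0->4, 1->8, 2->15, 3->10), giving [4, 8, 15, 10].

[4, 8, 15, 10]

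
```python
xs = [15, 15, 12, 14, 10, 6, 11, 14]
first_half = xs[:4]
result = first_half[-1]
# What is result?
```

xs has length 8. The slice xs[:4] selects indices [0, 1, 2, 3] (0->15, 1->15, 2->12, 3->14), giving [15, 15, 12, 14]. So first_half = [15, 15, 12, 14]. Then first_half[-1] = 14.

14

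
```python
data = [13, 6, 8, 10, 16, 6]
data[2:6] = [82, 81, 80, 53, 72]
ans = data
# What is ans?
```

data starts as [13, 6, 8, 10, 16, 6] (length 6). The slice data[2:6] covers indices [2, 3, 4, 5] with values [8, 10, 16, 6]. Replacing that slice with [82, 81, 80, 53, 72] (different length) produces [13, 6, 82, 81, 80, 53, 72].

[13, 6, 82, 81, 80, 53, 72]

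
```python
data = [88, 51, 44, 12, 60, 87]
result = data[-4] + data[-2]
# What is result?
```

data has length 6. Negative index -4 maps to positive index 6 + (-4) = 2. data[2] = 44.
data has length 6. Negative index -2 maps to positive index 6 + (-2) = 4. data[4] = 60.
Sum: 44 + 60 = 104.

104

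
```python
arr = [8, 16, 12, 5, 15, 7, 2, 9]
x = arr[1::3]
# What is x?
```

arr has length 8. The slice arr[1::3] selects indices [1, 4, 7] (1->16, 4->15, 7->9), giving [16, 15, 9].

[16, 15, 9]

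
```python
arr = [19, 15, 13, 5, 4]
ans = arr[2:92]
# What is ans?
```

arr has length 5. The slice arr[2:92] selects indices [2, 3, 4] (2->13, 3->5, 4->4), giving [13, 5, 4].

[13, 5, 4]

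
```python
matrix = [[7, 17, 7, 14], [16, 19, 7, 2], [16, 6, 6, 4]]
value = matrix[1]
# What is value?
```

matrix has 3 rows. Row 1 is [16, 19, 7, 2].

[16, 19, 7, 2]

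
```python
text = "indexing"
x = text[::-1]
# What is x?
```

text has length 8. The slice text[::-1] selects indices [7, 6, 5, 4, 3, 2, 1, 0] (7->'g', 6->'n', 5->'i', 4->'x', 3->'e', 2->'d', 1->'n', 0->'i'), giving 'gnixedni'.

'gnixedni'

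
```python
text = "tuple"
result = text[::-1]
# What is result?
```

text has length 5. The slice text[::-1] selects indices [4, 3, 2, 1, 0] (4->'e', 3->'l', 2->'p', 1->'u', 0->'t'), giving 'elput'.

'elput'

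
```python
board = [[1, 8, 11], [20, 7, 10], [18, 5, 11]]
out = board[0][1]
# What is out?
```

board[0] = [1, 8, 11]. Taking column 1 of that row yields 8.

8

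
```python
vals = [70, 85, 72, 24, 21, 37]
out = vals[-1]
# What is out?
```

vals has length 6. Negative index -1 maps to positive index 6 + (-1) = 5. vals[5] = 37.

37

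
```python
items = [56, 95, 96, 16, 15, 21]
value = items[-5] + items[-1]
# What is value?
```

items has length 6. Negative index -5 maps to positive index 6 + (-5) = 1. items[1] = 95.
items has length 6. Negative index -1 maps to positive index 6 + (-1) = 5. items[5] = 21.
Sum: 95 + 21 = 116.

116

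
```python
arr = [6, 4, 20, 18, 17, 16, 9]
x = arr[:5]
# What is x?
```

arr has length 7. The slice arr[:5] selects indices [0, 1, 2, 3, 4] (0->6, 1->4, 2->20, 3->18, 4->17), giving [6, 4, 20, 18, 17].

[6, 4, 20, 18, 17]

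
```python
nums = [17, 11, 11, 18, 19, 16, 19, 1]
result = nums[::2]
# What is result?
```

nums has length 8. The slice nums[::2] selects indices [0, 2, 4, 6] (0->17, 2->11, 4->19, 6->19), giving [17, 11, 19, 19].

[17, 11, 19, 19]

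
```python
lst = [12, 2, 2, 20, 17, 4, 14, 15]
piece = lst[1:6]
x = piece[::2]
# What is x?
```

lst has length 8. The slice lst[1:6] selects indices [1, 2, 3, 4, 5] (1->2, 2->2, 3->20, 4->17, 5->4), giving [2, 2, 20, 17, 4]. So piece = [2, 2, 20, 17, 4]. piece has length 5. The slice piece[::2] selects indices [0, 2, 4] (0->2, 2->20, 4->4), giving [2, 20, 4].

[2, 20, 4]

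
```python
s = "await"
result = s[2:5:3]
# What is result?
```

s has length 5. The slice s[2:5:3] selects indices [2] (2->'a'), giving 'a'.

'a'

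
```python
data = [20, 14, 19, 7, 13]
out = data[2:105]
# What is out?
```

data has length 5. The slice data[2:105] selects indices [2, 3, 4] (2->19, 3->7, 4->13), giving [19, 7, 13].

[19, 7, 13]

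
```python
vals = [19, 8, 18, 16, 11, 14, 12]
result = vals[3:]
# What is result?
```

vals has length 7. The slice vals[3:] selects indices [3, 4, 5, 6] (3->16, 4->11, 5->14, 6->12), giving [16, 11, 14, 12].

[16, 11, 14, 12]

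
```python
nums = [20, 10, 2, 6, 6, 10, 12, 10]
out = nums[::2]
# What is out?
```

nums has length 8. The slice nums[::2] selects indices [0, 2, 4, 6] (0->20, 2->2, 4->6, 6->12), giving [20, 2, 6, 12].

[20, 2, 6, 12]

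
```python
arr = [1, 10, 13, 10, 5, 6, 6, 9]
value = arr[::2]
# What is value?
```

arr has length 8. The slice arr[::2] selects indices [0, 2, 4, 6] (0->1, 2->13, 4->5, 6->6), giving [1, 13, 5, 6].

[1, 13, 5, 6]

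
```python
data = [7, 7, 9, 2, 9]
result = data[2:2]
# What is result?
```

data has length 5. The slice data[2:2] resolves to an empty index range, so the result is [].

[]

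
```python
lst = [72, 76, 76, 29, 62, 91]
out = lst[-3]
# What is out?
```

lst has length 6. Negative index -3 maps to positive index 6 + (-3) = 3. lst[3] = 29.

29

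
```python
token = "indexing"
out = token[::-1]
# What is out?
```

token has length 8. The slice token[::-1] selects indices [7, 6, 5, 4, 3, 2, 1, 0] (7->'g', 6->'n', 5->'i', 4->'x', 3->'e', 2->'d', 1->'n', 0->'i'), giving 'gnixedni'.

'gnixedni'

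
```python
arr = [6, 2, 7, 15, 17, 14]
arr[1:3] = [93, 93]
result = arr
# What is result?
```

arr starts as [6, 2, 7, 15, 17, 14] (length 6). The slice arr[1:3] covers indices [1, 2] with values [2, 7]. Replacing that slice with [93, 93] (same length) produces [6, 93, 93, 15, 17, 14].

[6, 93, 93, 15, 17, 14]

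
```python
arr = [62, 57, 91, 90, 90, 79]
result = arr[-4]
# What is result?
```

arr has length 6. Negative index -4 maps to positive index 6 + (-4) = 2. arr[2] = 91.

91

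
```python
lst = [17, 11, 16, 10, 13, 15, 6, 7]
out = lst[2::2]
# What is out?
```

lst has length 8. The slice lst[2::2] selects indices [2, 4, 6] (2->16, 4->13, 6->6), giving [16, 13, 6].

[16, 13, 6]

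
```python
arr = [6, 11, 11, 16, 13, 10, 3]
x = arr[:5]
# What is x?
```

arr has length 7. The slice arr[:5] selects indices [0, 1, 2, 3, 4] (0->6, 1->11, 2->11, 3->16, 4->13), giving [6, 11, 11, 16, 13].

[6, 11, 11, 16, 13]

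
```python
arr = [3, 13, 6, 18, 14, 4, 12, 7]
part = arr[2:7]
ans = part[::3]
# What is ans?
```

arr has length 8. The slice arr[2:7] selects indices [2, 3, 4, 5, 6] (2->6, 3->18, 4->14, 5->4, 6->12), giving [6, 18, 14, 4, 12]. So part = [6, 18, 14, 4, 12]. part has length 5. The slice part[::3] selects indices [0, 3] (0->6, 3->4), giving [6, 4].

[6, 4]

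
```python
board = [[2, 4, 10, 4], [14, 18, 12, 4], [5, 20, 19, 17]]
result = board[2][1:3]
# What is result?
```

board[2] = [5, 20, 19, 17]. board[2] has length 4. The slice board[2][1:3] selects indices [1, 2] (1->20, 2->19), giving [20, 19].

[20, 19]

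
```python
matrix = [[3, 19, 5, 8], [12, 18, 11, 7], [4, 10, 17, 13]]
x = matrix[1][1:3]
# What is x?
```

matrix[1] = [12, 18, 11, 7]. matrix[1] has length 4. The slice matrix[1][1:3] selects indices [1, 2] (1->18, 2->11), giving [18, 11].

[18, 11]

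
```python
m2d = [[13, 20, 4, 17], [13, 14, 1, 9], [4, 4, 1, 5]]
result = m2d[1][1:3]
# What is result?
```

m2d[1] = [13, 14, 1, 9]. m2d[1] has length 4. The slice m2d[1][1:3] selects indices [1, 2] (1->14, 2->1), giving [14, 1].

[14, 1]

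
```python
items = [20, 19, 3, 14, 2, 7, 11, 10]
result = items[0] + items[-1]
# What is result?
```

items has length 8. items[0] = 20.
items has length 8. Negative index -1 maps to positive index 8 + (-1) = 7. items[7] = 10.
Sum: 20 + 10 = 30.

30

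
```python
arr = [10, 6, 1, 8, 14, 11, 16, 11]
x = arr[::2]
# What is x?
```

arr has length 8. The slice arr[::2] selects indices [0, 2, 4, 6] (0->10, 2->1, 4->14, 6->16), giving [10, 1, 14, 16].

[10, 1, 14, 16]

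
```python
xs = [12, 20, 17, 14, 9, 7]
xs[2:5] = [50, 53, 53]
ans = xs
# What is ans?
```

xs starts as [12, 20, 17, 14, 9, 7] (length 6). The slice xs[2:5] covers indices [2, 3, 4] with values [17, 14, 9]. Replacing that slice with [50, 53, 53] (same length) produces [12, 20, 50, 53, 53, 7].

[12, 20, 50, 53, 53, 7]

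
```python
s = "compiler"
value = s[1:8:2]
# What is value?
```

s has length 8. The slice s[1:8:2] selects indices [1, 3, 5, 7] (1->'o', 3->'p', 5->'l', 7->'r'), giving 'oplr'.

'oplr'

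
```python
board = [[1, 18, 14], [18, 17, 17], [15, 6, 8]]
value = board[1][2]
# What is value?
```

board[1] = [18, 17, 17]. Taking column 2 of that row yields 17.

17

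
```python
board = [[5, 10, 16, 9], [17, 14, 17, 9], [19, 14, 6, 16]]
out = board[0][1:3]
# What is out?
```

board[0] = [5, 10, 16, 9]. board[0] has length 4. The slice board[0][1:3] selects indices [1, 2] (1->10, 2->16), giving [10, 16].

[10, 16]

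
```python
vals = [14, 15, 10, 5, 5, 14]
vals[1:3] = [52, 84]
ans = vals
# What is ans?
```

vals starts as [14, 15, 10, 5, 5, 14] (length 6). The slice vals[1:3] covers indices [1, 2] with values [15, 10]. Replacing that slice with [52, 84] (same length) produces [14, 52, 84, 5, 5, 14].

[14, 52, 84, 5, 5, 14]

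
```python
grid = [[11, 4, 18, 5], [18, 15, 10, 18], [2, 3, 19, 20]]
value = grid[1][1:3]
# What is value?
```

grid[1] = [18, 15, 10, 18]. grid[1] has length 4. The slice grid[1][1:3] selects indices [1, 2] (1->15, 2->10), giving [15, 10].

[15, 10]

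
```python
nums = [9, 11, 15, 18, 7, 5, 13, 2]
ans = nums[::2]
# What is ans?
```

nums has length 8. The slice nums[::2] selects indices [0, 2, 4, 6] (0->9, 2->15, 4->7, 6->13), giving [9, 15, 7, 13].

[9, 15, 7, 13]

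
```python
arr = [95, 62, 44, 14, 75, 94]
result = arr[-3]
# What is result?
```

arr has length 6. Negative index -3 maps to positive index 6 + (-3) = 3. arr[3] = 14.

14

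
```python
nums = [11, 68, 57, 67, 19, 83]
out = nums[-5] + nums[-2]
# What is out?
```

nums has length 6. Negative index -5 maps to positive index 6 + (-5) = 1. nums[1] = 68.
nums has length 6. Negative index -2 maps to positive index 6 + (-2) = 4. nums[4] = 19.
Sum: 68 + 19 = 87.

87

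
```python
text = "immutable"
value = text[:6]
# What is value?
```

text has length 9. The slice text[:6] selects indices [0, 1, 2, 3, 4, 5] (0->'i', 1->'m', 2->'m', 3->'u', 4->'t', 5->'a'), giving 'immuta'.

'immuta'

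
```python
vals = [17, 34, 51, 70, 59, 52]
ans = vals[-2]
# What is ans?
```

vals has length 6. Negative index -2 maps to positive index 6 + (-2) = 4. vals[4] = 59.

59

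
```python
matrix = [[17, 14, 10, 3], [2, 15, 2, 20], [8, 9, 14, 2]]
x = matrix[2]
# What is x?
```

matrix has 3 rows. Row 2 is [8, 9, 14, 2].

[8, 9, 14, 2]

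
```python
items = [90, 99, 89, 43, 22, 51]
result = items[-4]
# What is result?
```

items has length 6. Negative index -4 maps to positive index 6 + (-4) = 2. items[2] = 89.

89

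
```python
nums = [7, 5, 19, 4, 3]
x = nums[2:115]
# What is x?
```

nums has length 5. The slice nums[2:115] selects indices [2, 3, 4] (2->19, 3->4, 4->3), giving [19, 4, 3].

[19, 4, 3]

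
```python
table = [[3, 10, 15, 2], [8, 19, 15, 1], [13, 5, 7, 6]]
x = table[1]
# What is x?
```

table has 3 rows. Row 1 is [8, 19, 15, 1].

[8, 19, 15, 1]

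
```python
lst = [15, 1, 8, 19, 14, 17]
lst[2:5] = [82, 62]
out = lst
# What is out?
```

lst starts as [15, 1, 8, 19, 14, 17] (length 6). The slice lst[2:5] covers indices [2, 3, 4] with values [8, 19, 14]. Replacing that slice with [82, 62] (different length) produces [15, 1, 82, 62, 17].

[15, 1, 82, 62, 17]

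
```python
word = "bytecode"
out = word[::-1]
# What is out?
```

word has length 8. The slice word[::-1] selects indices [7, 6, 5, 4, 3, 2, 1, 0] (7->'e', 6->'d', 5->'o', 4->'c', 3->'e', 2->'t', 1->'y', 0->'b'), giving 'edocetyb'.

'edocetyb'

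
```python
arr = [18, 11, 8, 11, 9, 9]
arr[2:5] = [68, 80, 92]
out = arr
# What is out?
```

arr starts as [18, 11, 8, 11, 9, 9] (length 6). The slice arr[2:5] covers indices [2, 3, 4] with values [8, 11, 9]. Replacing that slice with [68, 80, 92] (same length) produces [18, 11, 68, 80, 92, 9].

[18, 11, 68, 80, 92, 9]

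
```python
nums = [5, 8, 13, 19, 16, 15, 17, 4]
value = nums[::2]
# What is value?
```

nums has length 8. The slice nums[::2] selects indices [0, 2, 4, 6] (0->5, 2->13, 4->16, 6->17), giving [5, 13, 16, 17].

[5, 13, 16, 17]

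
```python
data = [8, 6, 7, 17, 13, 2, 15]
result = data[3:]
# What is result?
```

data has length 7. The slice data[3:] selects indices [3, 4, 5, 6] (3->17, 4->13, 5->2, 6->15), giving [17, 13, 2, 15].

[17, 13, 2, 15]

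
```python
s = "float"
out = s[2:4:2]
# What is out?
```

s has length 5. The slice s[2:4:2] selects indices [2] (2->'o'), giving 'o'.

'o'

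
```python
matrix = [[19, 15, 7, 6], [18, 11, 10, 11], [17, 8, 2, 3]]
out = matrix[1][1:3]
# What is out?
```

matrix[1] = [18, 11, 10, 11]. matrix[1] has length 4. The slice matrix[1][1:3] selects indices [1, 2] (1->11, 2->10), giving [11, 10].

[11, 10]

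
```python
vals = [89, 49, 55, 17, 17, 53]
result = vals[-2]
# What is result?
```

vals has length 6. Negative index -2 maps to positive index 6 + (-2) = 4. vals[4] = 17.

17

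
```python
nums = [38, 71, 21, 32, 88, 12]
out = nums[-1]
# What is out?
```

nums has length 6. Negative index -1 maps to positive index 6 + (-1) = 5. nums[5] = 12.

12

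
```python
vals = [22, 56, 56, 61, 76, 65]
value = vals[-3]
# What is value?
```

vals has length 6. Negative index -3 maps to positive index 6 + (-3) = 3. vals[3] = 61.

61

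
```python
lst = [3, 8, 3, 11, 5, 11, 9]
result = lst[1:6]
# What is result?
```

lst has length 7. The slice lst[1:6] selects indices [1, 2, 3, 4, 5] (1->8, 2->3, 3->11, 4->5, 5->11), giving [8, 3, 11, 5, 11].

[8, 3, 11, 5, 11]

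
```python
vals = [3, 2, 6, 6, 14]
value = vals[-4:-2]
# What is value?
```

vals has length 5. The slice vals[-4:-2] selects indices [1, 2] (1->2, 2->6), giving [2, 6].

[2, 6]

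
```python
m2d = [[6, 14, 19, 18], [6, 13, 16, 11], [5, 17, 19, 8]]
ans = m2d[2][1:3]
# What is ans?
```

m2d[2] = [5, 17, 19, 8]. m2d[2] has length 4. The slice m2d[2][1:3] selects indices [1, 2] (1->17, 2->19), giving [17, 19].

[17, 19]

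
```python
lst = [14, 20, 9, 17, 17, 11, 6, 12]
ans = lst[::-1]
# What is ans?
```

lst has length 8. The slice lst[::-1] selects indices [7, 6, 5, 4, 3, 2, 1, 0] (7->12, 6->6, 5->11, 4->17, 3->17, 2->9, 1->20, 0->14), giving [12, 6, 11, 17, 17, 9, 20, 14].

[12, 6, 11, 17, 17, 9, 20, 14]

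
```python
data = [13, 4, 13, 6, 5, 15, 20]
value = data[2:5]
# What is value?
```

data has length 7. The slice data[2:5] selects indices [2, 3, 4] (2->13, 3->6, 4->5), giving [13, 6, 5].

[13, 6, 5]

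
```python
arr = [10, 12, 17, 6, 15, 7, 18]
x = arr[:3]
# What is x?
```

arr has length 7. The slice arr[:3] selects indices [0, 1, 2] (0->10, 1->12, 2->17), giving [10, 12, 17].

[10, 12, 17]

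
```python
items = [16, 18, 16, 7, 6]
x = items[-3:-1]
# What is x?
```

items has length 5. The slice items[-3:-1] selects indices [2, 3] (2->16, 3->7), giving [16, 7].

[16, 7]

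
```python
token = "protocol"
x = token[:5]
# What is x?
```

token has length 8. The slice token[:5] selects indices [0, 1, 2, 3, 4] (0->'p', 1->'r', 2->'o', 3->'t', 4->'o'), giving 'proto'.

'proto'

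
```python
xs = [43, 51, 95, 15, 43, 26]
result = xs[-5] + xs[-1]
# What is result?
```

xs has length 6. Negative index -5 maps to positive index 6 + (-5) = 1. xs[1] = 51.
xs has length 6. Negative index -1 maps to positive index 6 + (-1) = 5. xs[5] = 26.
Sum: 51 + 26 = 77.

77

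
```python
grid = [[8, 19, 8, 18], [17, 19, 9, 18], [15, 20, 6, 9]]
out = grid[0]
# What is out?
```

grid has 3 rows. Row 0 is [8, 19, 8, 18].

[8, 19, 8, 18]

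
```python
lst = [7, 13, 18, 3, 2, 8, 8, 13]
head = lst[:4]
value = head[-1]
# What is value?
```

lst has length 8. The slice lst[:4] selects indices [0, 1, 2, 3] (0->7, 1->13, 2->18, 3->3), giving [7, 13, 18, 3]. So head = [7, 13, 18, 3]. Then head[-1] = 3.

3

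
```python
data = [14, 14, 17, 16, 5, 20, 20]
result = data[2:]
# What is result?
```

data has length 7. The slice data[2:] selects indices [2, 3, 4, 5, 6] (2->17, 3->16, 4->5, 5->20, 6->20), giving [17, 16, 5, 20, 20].

[17, 16, 5, 20, 20]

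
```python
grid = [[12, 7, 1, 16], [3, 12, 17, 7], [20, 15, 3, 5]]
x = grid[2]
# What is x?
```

grid has 3 rows. Row 2 is [20, 15, 3, 5].

[20, 15, 3, 5]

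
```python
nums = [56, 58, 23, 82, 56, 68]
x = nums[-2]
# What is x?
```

nums has length 6. Negative index -2 maps to positive index 6 + (-2) = 4. nums[4] = 56.

56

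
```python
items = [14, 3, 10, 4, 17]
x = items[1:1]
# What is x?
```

items has length 5. The slice items[1:1] resolves to an empty index range, so the result is [].

[]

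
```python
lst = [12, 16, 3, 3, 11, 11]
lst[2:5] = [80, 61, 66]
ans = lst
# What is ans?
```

lst starts as [12, 16, 3, 3, 11, 11] (length 6). The slice lst[2:5] covers indices [2, 3, 4] with values [3, 3, 11]. Replacing that slice with [80, 61, 66] (same length) produces [12, 16, 80, 61, 66, 11].

[12, 16, 80, 61, 66, 11]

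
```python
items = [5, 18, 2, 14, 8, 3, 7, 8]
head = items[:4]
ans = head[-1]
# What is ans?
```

items has length 8. The slice items[:4] selects indices [0, 1, 2, 3] (0->5, 1->18, 2->2, 3->14), giving [5, 18, 2, 14]. So head = [5, 18, 2, 14]. Then head[-1] = 14.

14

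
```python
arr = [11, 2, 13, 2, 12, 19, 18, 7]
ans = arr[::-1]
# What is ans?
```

arr has length 8. The slice arr[::-1] selects indices [7, 6, 5, 4, 3, 2, 1, 0] (7->7, 6->18, 5->19, 4->12, 3->2, 2->13, 1->2, 0->11), giving [7, 18, 19, 12, 2, 13, 2, 11].

[7, 18, 19, 12, 2, 13, 2, 11]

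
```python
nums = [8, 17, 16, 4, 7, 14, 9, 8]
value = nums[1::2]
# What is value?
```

nums has length 8. The slice nums[1::2] selects indices [1, 3, 5, 7] (1->17, 3->4, 5->14, 7->8), giving [17, 4, 14, 8].

[17, 4, 14, 8]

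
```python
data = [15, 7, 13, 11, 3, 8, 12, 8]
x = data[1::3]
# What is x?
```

data has length 8. The slice data[1::3] selects indices [1, 4, 7] (1->7, 4->3, 7->8), giving [7, 3, 8].

[7, 3, 8]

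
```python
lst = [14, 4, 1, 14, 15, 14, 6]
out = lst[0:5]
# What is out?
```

lst has length 7. The slice lst[0:5] selects indices [0, 1, 2, 3, 4] (0->14, 1->4, 2->1, 3->14, 4->15), giving [14, 4, 1, 14, 15].

[14, 4, 1, 14, 15]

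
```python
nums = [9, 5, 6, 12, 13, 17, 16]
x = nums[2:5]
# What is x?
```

nums has length 7. The slice nums[2:5] selects indices [2, 3, 4] (2->6, 3->12, 4->13), giving [6, 12, 13].

[6, 12, 13]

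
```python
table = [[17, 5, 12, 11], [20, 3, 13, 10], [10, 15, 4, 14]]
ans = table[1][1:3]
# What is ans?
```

table[1] = [20, 3, 13, 10]. table[1] has length 4. The slice table[1][1:3] selects indices [1, 2] (1->3, 2->13), giving [3, 13].

[3, 13]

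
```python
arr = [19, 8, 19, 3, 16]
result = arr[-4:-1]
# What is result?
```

arr has length 5. The slice arr[-4:-1] selects indices [1, 2, 3] (1->8, 2->19, 3->3), giving [8, 19, 3].

[8, 19, 3]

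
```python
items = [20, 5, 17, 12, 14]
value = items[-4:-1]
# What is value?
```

items has length 5. The slice items[-4:-1] selects indices [1, 2, 3] (1->5, 2->17, 3->12), giving [5, 17, 12].

[5, 17, 12]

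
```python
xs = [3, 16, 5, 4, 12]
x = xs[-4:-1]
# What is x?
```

xs has length 5. The slice xs[-4:-1] selects indices [1, 2, 3] (1->16, 2->5, 3->4), giving [16, 5, 4].

[16, 5, 4]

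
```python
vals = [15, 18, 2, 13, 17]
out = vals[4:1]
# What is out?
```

vals has length 5. The slice vals[4:1] resolves to an empty index range, so the result is [].

[]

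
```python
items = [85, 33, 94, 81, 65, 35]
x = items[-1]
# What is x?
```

items has length 6. Negative index -1 maps to positive index 6 + (-1) = 5. items[5] = 35.

35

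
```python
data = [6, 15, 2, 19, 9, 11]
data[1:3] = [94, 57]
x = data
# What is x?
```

data starts as [6, 15, 2, 19, 9, 11] (length 6). The slice data[1:3] covers indices [1, 2] with values [15, 2]. Replacing that slice with [94, 57] (same length) produces [6, 94, 57, 19, 9, 11].

[6, 94, 57, 19, 9, 11]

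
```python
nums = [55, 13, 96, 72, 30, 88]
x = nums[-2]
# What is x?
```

nums has length 6. Negative index -2 maps to positive index 6 + (-2) = 4. nums[4] = 30.

30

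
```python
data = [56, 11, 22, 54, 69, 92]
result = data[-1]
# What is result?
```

data has length 6. Negative index -1 maps to positive index 6 + (-1) = 5. data[5] = 92.

92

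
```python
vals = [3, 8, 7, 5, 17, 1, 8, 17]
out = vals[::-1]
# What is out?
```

vals has length 8. The slice vals[::-1] selects indices [7, 6, 5, 4, 3, 2, 1, 0] (7->17, 6->8, 5->1, 4->17, 3->5, 2->7, 1->8, 0->3), giving [17, 8, 1, 17, 5, 7, 8, 3].

[17, 8, 1, 17, 5, 7, 8, 3]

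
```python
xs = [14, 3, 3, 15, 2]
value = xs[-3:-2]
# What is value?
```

xs has length 5. The slice xs[-3:-2] selects indices [2] (2->3), giving [3].

[3]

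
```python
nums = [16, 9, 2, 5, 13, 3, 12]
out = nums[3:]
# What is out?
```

nums has length 7. The slice nums[3:] selects indices [3, 4, 5, 6] (3->5, 4->13, 5->3, 6->12), giving [5, 13, 3, 12].

[5, 13, 3, 12]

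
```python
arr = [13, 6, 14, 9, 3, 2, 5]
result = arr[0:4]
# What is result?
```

arr has length 7. The slice arr[0:4] selects indices [0, 1, 2, 3] (0->13, 1->6, 2->14, 3->9), giving [13, 6, 14, 9].

[13, 6, 14, 9]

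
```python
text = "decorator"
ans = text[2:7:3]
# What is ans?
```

text has length 9. The slice text[2:7:3] selects indices [2, 5] (2->'c', 5->'a'), giving 'ca'.

'ca'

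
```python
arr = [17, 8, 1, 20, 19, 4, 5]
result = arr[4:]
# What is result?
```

arr has length 7. The slice arr[4:] selects indices [4, 5, 6] (4->19, 5->4, 6->5), giving [19, 4, 5].

[19, 4, 5]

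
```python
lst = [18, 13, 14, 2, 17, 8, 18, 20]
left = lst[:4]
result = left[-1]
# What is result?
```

lst has length 8. The slice lst[:4] selects indices [0, 1, 2, 3] (0->18, 1->13, 2->14, 3->2), giving [18, 13, 14, 2]. So left = [18, 13, 14, 2]. Then left[-1] = 2.

2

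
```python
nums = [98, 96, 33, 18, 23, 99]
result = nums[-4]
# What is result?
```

nums has length 6. Negative index -4 maps to positive index 6 + (-4) = 2. nums[2] = 33.

33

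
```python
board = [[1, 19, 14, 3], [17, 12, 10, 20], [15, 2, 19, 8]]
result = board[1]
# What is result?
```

board has 3 rows. Row 1 is [17, 12, 10, 20].

[17, 12, 10, 20]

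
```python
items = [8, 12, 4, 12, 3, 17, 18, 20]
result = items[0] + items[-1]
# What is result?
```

items has length 8. items[0] = 8.
items has length 8. Negative index -1 maps to positive index 8 + (-1) = 7. items[7] = 20.
Sum: 8 + 20 = 28.

28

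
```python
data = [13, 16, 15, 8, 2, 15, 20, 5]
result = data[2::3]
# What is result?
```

data has length 8. The slice data[2::3] selects indices [2, 5] (2->15, 5->15), giving [15, 15].

[15, 15]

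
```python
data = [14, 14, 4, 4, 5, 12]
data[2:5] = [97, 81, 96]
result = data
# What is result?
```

data starts as [14, 14, 4, 4, 5, 12] (length 6). The slice data[2:5] covers indices [2, 3, 4] with values [4, 4, 5]. Replacing that slice with [97, 81, 96] (same length) produces [14, 14, 97, 81, 96, 12].

[14, 14, 97, 81, 96, 12]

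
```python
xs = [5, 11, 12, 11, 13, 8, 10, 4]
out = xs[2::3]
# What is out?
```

xs has length 8. The slice xs[2::3] selects indices [2, 5] (2->12, 5->8), giving [12, 8].

[12, 8]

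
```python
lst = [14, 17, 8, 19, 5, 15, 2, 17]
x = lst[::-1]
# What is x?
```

lst has length 8. The slice lst[::-1] selects indices [7, 6, 5, 4, 3, 2, 1, 0] (7->17, 6->2, 5->15, 4->5, 3->19, 2->8, 1->17, 0->14), giving [17, 2, 15, 5, 19, 8, 17, 14].

[17, 2, 15, 5, 19, 8, 17, 14]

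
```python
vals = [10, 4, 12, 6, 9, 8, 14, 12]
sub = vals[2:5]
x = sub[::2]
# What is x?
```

vals has length 8. The slice vals[2:5] selects indices [2, 3, 4] (2->12, 3->6, 4->9), giving [12, 6, 9]. So sub = [12, 6, 9]. sub has length 3. The slice sub[::2] selects indices [0, 2] (0->12, 2->9), giving [12, 9].

[12, 9]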